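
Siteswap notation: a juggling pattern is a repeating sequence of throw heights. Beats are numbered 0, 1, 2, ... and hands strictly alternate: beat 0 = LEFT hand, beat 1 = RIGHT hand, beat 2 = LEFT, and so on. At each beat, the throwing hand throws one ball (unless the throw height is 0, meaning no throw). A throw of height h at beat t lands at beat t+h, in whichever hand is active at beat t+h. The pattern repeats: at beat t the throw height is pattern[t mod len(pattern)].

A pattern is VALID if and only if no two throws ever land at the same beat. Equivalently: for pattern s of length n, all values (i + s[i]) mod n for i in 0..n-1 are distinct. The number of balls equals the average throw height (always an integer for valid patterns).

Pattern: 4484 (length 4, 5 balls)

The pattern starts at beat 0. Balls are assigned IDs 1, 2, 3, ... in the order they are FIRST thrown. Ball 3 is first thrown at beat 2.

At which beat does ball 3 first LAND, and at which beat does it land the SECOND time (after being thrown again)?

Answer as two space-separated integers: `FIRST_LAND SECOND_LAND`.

Beat 0 (L): throw ball1 h=4 -> lands@4:L; in-air after throw: [b1@4:L]
Beat 1 (R): throw ball2 h=4 -> lands@5:R; in-air after throw: [b1@4:L b2@5:R]
Beat 2 (L): throw ball3 h=8 -> lands@10:L; in-air after throw: [b1@4:L b2@5:R b3@10:L]
Beat 3 (R): throw ball4 h=4 -> lands@7:R; in-air after throw: [b1@4:L b2@5:R b4@7:R b3@10:L]
Beat 4 (L): throw ball1 h=4 -> lands@8:L; in-air after throw: [b2@5:R b4@7:R b1@8:L b3@10:L]
Beat 5 (R): throw ball2 h=4 -> lands@9:R; in-air after throw: [b4@7:R b1@8:L b2@9:R b3@10:L]
Beat 6 (L): throw ball5 h=8 -> lands@14:L; in-air after throw: [b4@7:R b1@8:L b2@9:R b3@10:L b5@14:L]
Beat 7 (R): throw ball4 h=4 -> lands@11:R; in-air after throw: [b1@8:L b2@9:R b3@10:L b4@11:R b5@14:L]
Beat 8 (L): throw ball1 h=4 -> lands@12:L; in-air after throw: [b2@9:R b3@10:L b4@11:R b1@12:L b5@14:L]
Beat 9 (R): throw ball2 h=4 -> lands@13:R; in-air after throw: [b3@10:L b4@11:R b1@12:L b2@13:R b5@14:L]
Beat 10 (L): throw ball3 h=8 -> lands@18:L; in-air after throw: [b4@11:R b1@12:L b2@13:R b5@14:L b3@18:L]
Beat 11 (R): throw ball4 h=4 -> lands@15:R; in-air after throw: [b1@12:L b2@13:R b5@14:L b4@15:R b3@18:L]
Beat 12 (L): throw ball1 h=4 -> lands@16:L; in-air after throw: [b2@13:R b5@14:L b4@15:R b1@16:L b3@18:L]
Beat 13 (R): throw ball2 h=4 -> lands@17:R; in-air after throw: [b5@14:L b4@15:R b1@16:L b2@17:R b3@18:L]
Beat 14 (L): throw ball5 h=8 -> lands@22:L; in-air after throw: [b4@15:R b1@16:L b2@17:R b3@18:L b5@22:L]
Beat 15 (R): throw ball4 h=4 -> lands@19:R; in-air after throw: [b1@16:L b2@17:R b3@18:L b4@19:R b5@22:L]
Beat 16 (L): throw ball1 h=4 -> lands@20:L; in-air after throw: [b2@17:R b3@18:L b4@19:R b1@20:L b5@22:L]
Beat 17 (R): throw ball2 h=4 -> lands@21:R; in-air after throw: [b3@18:L b4@19:R b1@20:L b2@21:R b5@22:L]
Beat 18 (L): throw ball3 h=8 -> lands@26:L; in-air after throw: [b4@19:R b1@20:L b2@21:R b5@22:L b3@26:L]
Ball 3: thrown@2 h=8 -> first land @10; rethrown@10 h=8 -> second land @18

Answer: 10 18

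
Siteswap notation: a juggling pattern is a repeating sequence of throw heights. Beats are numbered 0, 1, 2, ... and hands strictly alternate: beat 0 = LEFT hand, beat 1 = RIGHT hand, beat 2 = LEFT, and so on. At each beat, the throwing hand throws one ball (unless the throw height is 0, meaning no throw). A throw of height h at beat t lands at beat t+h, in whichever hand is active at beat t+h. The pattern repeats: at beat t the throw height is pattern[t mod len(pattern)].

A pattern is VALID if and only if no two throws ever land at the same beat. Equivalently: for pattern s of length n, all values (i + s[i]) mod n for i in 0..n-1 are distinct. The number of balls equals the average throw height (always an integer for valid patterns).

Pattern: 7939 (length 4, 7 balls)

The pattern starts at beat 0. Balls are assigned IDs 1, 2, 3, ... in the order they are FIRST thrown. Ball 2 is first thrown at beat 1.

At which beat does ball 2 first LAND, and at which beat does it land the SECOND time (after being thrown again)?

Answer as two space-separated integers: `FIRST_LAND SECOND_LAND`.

Answer: 10 13

Derivation:
Beat 0 (L): throw ball1 h=7 -> lands@7:R; in-air after throw: [b1@7:R]
Beat 1 (R): throw ball2 h=9 -> lands@10:L; in-air after throw: [b1@7:R b2@10:L]
Beat 2 (L): throw ball3 h=3 -> lands@5:R; in-air after throw: [b3@5:R b1@7:R b2@10:L]
Beat 3 (R): throw ball4 h=9 -> lands@12:L; in-air after throw: [b3@5:R b1@7:R b2@10:L b4@12:L]
Beat 4 (L): throw ball5 h=7 -> lands@11:R; in-air after throw: [b3@5:R b1@7:R b2@10:L b5@11:R b4@12:L]
Beat 5 (R): throw ball3 h=9 -> lands@14:L; in-air after throw: [b1@7:R b2@10:L b5@11:R b4@12:L b3@14:L]
Beat 6 (L): throw ball6 h=3 -> lands@9:R; in-air after throw: [b1@7:R b6@9:R b2@10:L b5@11:R b4@12:L b3@14:L]
Beat 7 (R): throw ball1 h=9 -> lands@16:L; in-air after throw: [b6@9:R b2@10:L b5@11:R b4@12:L b3@14:L b1@16:L]
Beat 8 (L): throw ball7 h=7 -> lands@15:R; in-air after throw: [b6@9:R b2@10:L b5@11:R b4@12:L b3@14:L b7@15:R b1@16:L]
Beat 9 (R): throw ball6 h=9 -> lands@18:L; in-air after throw: [b2@10:L b5@11:R b4@12:L b3@14:L b7@15:R b1@16:L b6@18:L]
Beat 10 (L): throw ball2 h=3 -> lands@13:R; in-air after throw: [b5@11:R b4@12:L b2@13:R b3@14:L b7@15:R b1@16:L b6@18:L]
Beat 11 (R): throw ball5 h=9 -> lands@20:L; in-air after throw: [b4@12:L b2@13:R b3@14:L b7@15:R b1@16:L b6@18:L b5@20:L]
Beat 12 (L): throw ball4 h=7 -> lands@19:R; in-air after throw: [b2@13:R b3@14:L b7@15:R b1@16:L b6@18:L b4@19:R b5@20:L]
Beat 13 (R): throw ball2 h=9 -> lands@22:L; in-air after throw: [b3@14:L b7@15:R b1@16:L b6@18:L b4@19:R b5@20:L b2@22:L]
Ball 2: thrown@1 h=9 -> first land @10; rethrown@10 h=3 -> second land @13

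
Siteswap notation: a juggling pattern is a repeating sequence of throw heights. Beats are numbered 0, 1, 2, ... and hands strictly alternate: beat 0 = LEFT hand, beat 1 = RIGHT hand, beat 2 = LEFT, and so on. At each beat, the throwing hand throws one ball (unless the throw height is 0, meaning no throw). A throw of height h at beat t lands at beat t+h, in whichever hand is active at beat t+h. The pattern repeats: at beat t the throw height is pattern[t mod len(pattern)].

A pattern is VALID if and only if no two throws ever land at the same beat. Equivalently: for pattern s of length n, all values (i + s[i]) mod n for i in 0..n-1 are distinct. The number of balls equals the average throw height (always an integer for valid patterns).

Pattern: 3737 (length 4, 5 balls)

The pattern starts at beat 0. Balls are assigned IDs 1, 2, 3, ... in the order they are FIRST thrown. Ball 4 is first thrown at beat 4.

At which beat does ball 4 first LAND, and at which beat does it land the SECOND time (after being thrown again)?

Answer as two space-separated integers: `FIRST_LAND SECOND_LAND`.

Answer: 7 14

Derivation:
Beat 0 (L): throw ball1 h=3 -> lands@3:R; in-air after throw: [b1@3:R]
Beat 1 (R): throw ball2 h=7 -> lands@8:L; in-air after throw: [b1@3:R b2@8:L]
Beat 2 (L): throw ball3 h=3 -> lands@5:R; in-air after throw: [b1@3:R b3@5:R b2@8:L]
Beat 3 (R): throw ball1 h=7 -> lands@10:L; in-air after throw: [b3@5:R b2@8:L b1@10:L]
Beat 4 (L): throw ball4 h=3 -> lands@7:R; in-air after throw: [b3@5:R b4@7:R b2@8:L b1@10:L]
Beat 5 (R): throw ball3 h=7 -> lands@12:L; in-air after throw: [b4@7:R b2@8:L b1@10:L b3@12:L]
Beat 6 (L): throw ball5 h=3 -> lands@9:R; in-air after throw: [b4@7:R b2@8:L b5@9:R b1@10:L b3@12:L]
Beat 7 (R): throw ball4 h=7 -> lands@14:L; in-air after throw: [b2@8:L b5@9:R b1@10:L b3@12:L b4@14:L]
Beat 8 (L): throw ball2 h=3 -> lands@11:R; in-air after throw: [b5@9:R b1@10:L b2@11:R b3@12:L b4@14:L]
Beat 9 (R): throw ball5 h=7 -> lands@16:L; in-air after throw: [b1@10:L b2@11:R b3@12:L b4@14:L b5@16:L]
Beat 10 (L): throw ball1 h=3 -> lands@13:R; in-air after throw: [b2@11:R b3@12:L b1@13:R b4@14:L b5@16:L]
Beat 11 (R): throw ball2 h=7 -> lands@18:L; in-air after throw: [b3@12:L b1@13:R b4@14:L b5@16:L b2@18:L]
Beat 12 (L): throw ball3 h=3 -> lands@15:R; in-air after throw: [b1@13:R b4@14:L b3@15:R b5@16:L b2@18:L]
Beat 13 (R): throw ball1 h=7 -> lands@20:L; in-air after throw: [b4@14:L b3@15:R b5@16:L b2@18:L b1@20:L]
Beat 14 (L): throw ball4 h=3 -> lands@17:R; in-air after throw: [b3@15:R b5@16:L b4@17:R b2@18:L b1@20:L]
Ball 4: thrown@4 h=3 -> first land @7; rethrown@7 h=7 -> second land @14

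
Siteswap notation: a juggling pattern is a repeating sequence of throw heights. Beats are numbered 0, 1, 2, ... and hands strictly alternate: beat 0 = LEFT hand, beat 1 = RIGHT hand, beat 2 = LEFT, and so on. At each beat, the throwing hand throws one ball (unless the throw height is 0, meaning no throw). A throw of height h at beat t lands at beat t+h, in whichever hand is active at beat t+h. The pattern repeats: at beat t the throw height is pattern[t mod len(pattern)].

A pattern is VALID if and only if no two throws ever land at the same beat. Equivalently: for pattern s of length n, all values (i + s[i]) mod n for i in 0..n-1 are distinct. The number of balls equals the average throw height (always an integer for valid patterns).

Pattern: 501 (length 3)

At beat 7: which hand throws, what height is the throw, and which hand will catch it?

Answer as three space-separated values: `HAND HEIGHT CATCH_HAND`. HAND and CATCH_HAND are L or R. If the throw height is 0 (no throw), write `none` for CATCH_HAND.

Answer: R 0 none

Derivation:
Beat 7: 7 mod 2 = 1, so hand = R
Throw height = pattern[7 mod 3] = pattern[1] = 0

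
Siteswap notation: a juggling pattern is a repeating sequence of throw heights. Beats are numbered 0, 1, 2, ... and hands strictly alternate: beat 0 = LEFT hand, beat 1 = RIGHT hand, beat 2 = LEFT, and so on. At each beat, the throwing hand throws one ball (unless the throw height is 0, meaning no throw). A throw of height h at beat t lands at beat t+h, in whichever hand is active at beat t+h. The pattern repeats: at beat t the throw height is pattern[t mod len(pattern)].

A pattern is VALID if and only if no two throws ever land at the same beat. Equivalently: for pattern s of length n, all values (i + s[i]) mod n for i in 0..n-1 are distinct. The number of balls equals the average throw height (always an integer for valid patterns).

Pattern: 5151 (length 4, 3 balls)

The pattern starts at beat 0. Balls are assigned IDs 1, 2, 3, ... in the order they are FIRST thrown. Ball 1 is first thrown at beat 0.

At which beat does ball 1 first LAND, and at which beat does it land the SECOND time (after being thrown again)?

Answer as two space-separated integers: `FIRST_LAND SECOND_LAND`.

Answer: 5 6

Derivation:
Beat 0 (L): throw ball1 h=5 -> lands@5:R; in-air after throw: [b1@5:R]
Beat 1 (R): throw ball2 h=1 -> lands@2:L; in-air after throw: [b2@2:L b1@5:R]
Beat 2 (L): throw ball2 h=5 -> lands@7:R; in-air after throw: [b1@5:R b2@7:R]
Beat 3 (R): throw ball3 h=1 -> lands@4:L; in-air after throw: [b3@4:L b1@5:R b2@7:R]
Beat 4 (L): throw ball3 h=5 -> lands@9:R; in-air after throw: [b1@5:R b2@7:R b3@9:R]
Beat 5 (R): throw ball1 h=1 -> lands@6:L; in-air after throw: [b1@6:L b2@7:R b3@9:R]
Beat 6 (L): throw ball1 h=5 -> lands@11:R; in-air after throw: [b2@7:R b3@9:R b1@11:R]
Ball 1: thrown@0 h=5 -> first land @5; rethrown@5 h=1 -> second land @6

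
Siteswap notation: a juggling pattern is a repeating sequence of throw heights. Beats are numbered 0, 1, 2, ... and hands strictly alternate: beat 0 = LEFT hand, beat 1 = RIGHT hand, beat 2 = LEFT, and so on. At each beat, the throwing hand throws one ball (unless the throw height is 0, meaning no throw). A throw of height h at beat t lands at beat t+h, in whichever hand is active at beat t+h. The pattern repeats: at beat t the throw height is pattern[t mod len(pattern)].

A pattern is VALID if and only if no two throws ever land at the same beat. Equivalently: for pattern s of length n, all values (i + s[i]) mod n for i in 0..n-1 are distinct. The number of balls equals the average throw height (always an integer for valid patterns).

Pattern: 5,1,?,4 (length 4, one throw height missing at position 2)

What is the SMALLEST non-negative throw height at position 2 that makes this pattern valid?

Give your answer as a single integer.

i=0: (0 + 5) mod 4 = 1
i=1: (1 + 1) mod 4 = 2
i=2: s[i]=? (unknown)
i=3: (3 + 4) mod 4 = 3
Known residues: [1, 2, 3]; need a permutation of 0..3, so missing residue r = 0
Need (2 + s) mod 4 = 0; smallest s = (0 - 2) mod 4 = 2

Answer: 2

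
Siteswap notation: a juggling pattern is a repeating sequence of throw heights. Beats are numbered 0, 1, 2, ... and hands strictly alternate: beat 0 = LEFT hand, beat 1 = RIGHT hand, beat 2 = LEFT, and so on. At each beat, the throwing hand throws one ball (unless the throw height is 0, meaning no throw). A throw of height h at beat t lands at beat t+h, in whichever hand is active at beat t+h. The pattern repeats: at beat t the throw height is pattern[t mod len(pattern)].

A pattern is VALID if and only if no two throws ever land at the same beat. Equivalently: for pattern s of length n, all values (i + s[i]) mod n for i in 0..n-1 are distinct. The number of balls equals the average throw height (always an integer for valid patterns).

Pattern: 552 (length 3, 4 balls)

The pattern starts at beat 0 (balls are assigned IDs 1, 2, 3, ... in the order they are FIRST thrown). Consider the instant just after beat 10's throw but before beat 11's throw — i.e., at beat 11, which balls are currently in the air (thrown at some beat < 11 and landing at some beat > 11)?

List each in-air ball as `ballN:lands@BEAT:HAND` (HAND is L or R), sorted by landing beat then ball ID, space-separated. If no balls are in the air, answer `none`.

Beat 0 (L): throw ball1 h=5 -> lands@5:R; in-air after throw: [b1@5:R]
Beat 1 (R): throw ball2 h=5 -> lands@6:L; in-air after throw: [b1@5:R b2@6:L]
Beat 2 (L): throw ball3 h=2 -> lands@4:L; in-air after throw: [b3@4:L b1@5:R b2@6:L]
Beat 3 (R): throw ball4 h=5 -> lands@8:L; in-air after throw: [b3@4:L b1@5:R b2@6:L b4@8:L]
Beat 4 (L): throw ball3 h=5 -> lands@9:R; in-air after throw: [b1@5:R b2@6:L b4@8:L b3@9:R]
Beat 5 (R): throw ball1 h=2 -> lands@7:R; in-air after throw: [b2@6:L b1@7:R b4@8:L b3@9:R]
Beat 6 (L): throw ball2 h=5 -> lands@11:R; in-air after throw: [b1@7:R b4@8:L b3@9:R b2@11:R]
Beat 7 (R): throw ball1 h=5 -> lands@12:L; in-air after throw: [b4@8:L b3@9:R b2@11:R b1@12:L]
Beat 8 (L): throw ball4 h=2 -> lands@10:L; in-air after throw: [b3@9:R b4@10:L b2@11:R b1@12:L]
Beat 9 (R): throw ball3 h=5 -> lands@14:L; in-air after throw: [b4@10:L b2@11:R b1@12:L b3@14:L]
Beat 10 (L): throw ball4 h=5 -> lands@15:R; in-air after throw: [b2@11:R b1@12:L b3@14:L b4@15:R]
Beat 11 (R): throw ball2 h=2 -> lands@13:R; in-air after throw: [b1@12:L b2@13:R b3@14:L b4@15:R]

Answer: ball1:lands@12:L ball3:lands@14:L ball4:lands@15:R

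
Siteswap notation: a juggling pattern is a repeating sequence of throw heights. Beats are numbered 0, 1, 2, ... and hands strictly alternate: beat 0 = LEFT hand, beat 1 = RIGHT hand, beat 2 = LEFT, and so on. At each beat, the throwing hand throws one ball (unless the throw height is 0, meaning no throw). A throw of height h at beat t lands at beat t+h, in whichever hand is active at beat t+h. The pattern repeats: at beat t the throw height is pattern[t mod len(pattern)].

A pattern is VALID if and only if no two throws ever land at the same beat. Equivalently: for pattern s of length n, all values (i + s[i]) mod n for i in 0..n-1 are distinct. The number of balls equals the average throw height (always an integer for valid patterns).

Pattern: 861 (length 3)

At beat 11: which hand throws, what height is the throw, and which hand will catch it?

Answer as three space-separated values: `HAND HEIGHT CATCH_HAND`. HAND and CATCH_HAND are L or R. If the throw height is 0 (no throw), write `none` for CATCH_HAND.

Answer: R 1 L

Derivation:
Beat 11: 11 mod 2 = 1, so hand = R
Throw height = pattern[11 mod 3] = pattern[2] = 1
Lands at beat 11+1=12, 12 mod 2 = 0, so catch hand = L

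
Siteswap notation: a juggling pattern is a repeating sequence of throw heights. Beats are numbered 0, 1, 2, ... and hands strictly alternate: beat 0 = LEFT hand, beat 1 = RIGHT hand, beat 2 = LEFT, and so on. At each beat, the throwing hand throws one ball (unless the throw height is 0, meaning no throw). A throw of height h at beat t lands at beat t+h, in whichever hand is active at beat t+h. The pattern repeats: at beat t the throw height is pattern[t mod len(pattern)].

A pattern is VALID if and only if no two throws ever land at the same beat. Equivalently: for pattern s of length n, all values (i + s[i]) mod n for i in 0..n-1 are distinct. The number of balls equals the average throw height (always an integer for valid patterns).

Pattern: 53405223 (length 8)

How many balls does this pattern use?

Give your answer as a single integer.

Pattern = [5, 3, 4, 0, 5, 2, 2, 3], length n = 8
  position 0: throw height = 5, running sum = 5
  position 1: throw height = 3, running sum = 8
  position 2: throw height = 4, running sum = 12
  position 3: throw height = 0, running sum = 12
  position 4: throw height = 5, running sum = 17
  position 5: throw height = 2, running sum = 19
  position 6: throw height = 2, running sum = 21
  position 7: throw height = 3, running sum = 24
Total sum = 24; balls = sum / n = 24 / 8 = 3

Answer: 3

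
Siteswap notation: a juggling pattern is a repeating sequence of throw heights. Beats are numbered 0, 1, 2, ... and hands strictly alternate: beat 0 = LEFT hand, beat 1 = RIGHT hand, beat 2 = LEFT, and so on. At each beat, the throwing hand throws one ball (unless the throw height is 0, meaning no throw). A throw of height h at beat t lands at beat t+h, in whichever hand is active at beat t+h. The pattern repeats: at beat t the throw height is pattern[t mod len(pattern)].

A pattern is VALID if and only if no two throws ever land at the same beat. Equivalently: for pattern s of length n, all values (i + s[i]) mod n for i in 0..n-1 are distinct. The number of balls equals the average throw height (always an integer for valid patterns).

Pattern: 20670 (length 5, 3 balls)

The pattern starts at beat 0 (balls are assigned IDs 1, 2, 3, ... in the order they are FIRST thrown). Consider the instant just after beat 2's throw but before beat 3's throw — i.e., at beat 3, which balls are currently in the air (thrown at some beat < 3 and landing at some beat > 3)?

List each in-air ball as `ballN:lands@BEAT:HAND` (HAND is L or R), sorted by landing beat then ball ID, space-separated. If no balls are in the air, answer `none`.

Beat 0 (L): throw ball1 h=2 -> lands@2:L; in-air after throw: [b1@2:L]
Beat 2 (L): throw ball1 h=6 -> lands@8:L; in-air after throw: [b1@8:L]
Beat 3 (R): throw ball2 h=7 -> lands@10:L; in-air after throw: [b1@8:L b2@10:L]

Answer: ball1:lands@8:L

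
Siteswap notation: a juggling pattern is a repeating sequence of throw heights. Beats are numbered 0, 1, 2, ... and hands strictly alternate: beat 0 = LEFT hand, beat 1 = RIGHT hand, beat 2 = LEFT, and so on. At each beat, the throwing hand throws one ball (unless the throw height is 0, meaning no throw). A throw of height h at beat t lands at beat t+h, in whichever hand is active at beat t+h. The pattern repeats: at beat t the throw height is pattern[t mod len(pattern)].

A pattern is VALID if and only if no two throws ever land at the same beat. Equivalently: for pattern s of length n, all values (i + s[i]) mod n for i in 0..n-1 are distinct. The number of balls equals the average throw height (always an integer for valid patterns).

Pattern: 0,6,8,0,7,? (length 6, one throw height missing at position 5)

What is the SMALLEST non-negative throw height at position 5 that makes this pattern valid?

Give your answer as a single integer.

i=0: (0 + 0) mod 6 = 0
i=1: (1 + 6) mod 6 = 1
i=2: (2 + 8) mod 6 = 4
i=3: (3 + 0) mod 6 = 3
i=4: (4 + 7) mod 6 = 5
i=5: s[i]=? (unknown)
Known residues: [0, 1, 3, 4, 5]; need a permutation of 0..5, so missing residue r = 2
Need (5 + s) mod 6 = 2; smallest s = (2 - 5) mod 6 = 3

Answer: 3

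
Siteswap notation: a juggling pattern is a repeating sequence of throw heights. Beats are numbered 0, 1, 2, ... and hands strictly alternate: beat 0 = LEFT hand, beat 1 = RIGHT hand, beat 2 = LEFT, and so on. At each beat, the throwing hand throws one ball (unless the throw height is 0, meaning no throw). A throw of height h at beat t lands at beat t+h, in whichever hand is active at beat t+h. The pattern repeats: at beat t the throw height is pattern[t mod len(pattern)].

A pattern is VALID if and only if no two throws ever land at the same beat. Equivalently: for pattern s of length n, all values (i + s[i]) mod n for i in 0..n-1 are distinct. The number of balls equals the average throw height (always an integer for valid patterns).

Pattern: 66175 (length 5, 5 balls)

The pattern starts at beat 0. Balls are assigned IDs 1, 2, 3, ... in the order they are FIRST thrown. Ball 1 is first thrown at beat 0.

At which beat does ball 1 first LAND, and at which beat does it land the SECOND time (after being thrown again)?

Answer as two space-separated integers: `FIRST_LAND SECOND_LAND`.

Beat 0 (L): throw ball1 h=6 -> lands@6:L; in-air after throw: [b1@6:L]
Beat 1 (R): throw ball2 h=6 -> lands@7:R; in-air after throw: [b1@6:L b2@7:R]
Beat 2 (L): throw ball3 h=1 -> lands@3:R; in-air after throw: [b3@3:R b1@6:L b2@7:R]
Beat 3 (R): throw ball3 h=7 -> lands@10:L; in-air after throw: [b1@6:L b2@7:R b3@10:L]
Beat 4 (L): throw ball4 h=5 -> lands@9:R; in-air after throw: [b1@6:L b2@7:R b4@9:R b3@10:L]
Beat 5 (R): throw ball5 h=6 -> lands@11:R; in-air after throw: [b1@6:L b2@7:R b4@9:R b3@10:L b5@11:R]
Beat 6 (L): throw ball1 h=6 -> lands@12:L; in-air after throw: [b2@7:R b4@9:R b3@10:L b5@11:R b1@12:L]
Beat 7 (R): throw ball2 h=1 -> lands@8:L; in-air after throw: [b2@8:L b4@9:R b3@10:L b5@11:R b1@12:L]
Beat 8 (L): throw ball2 h=7 -> lands@15:R; in-air after throw: [b4@9:R b3@10:L b5@11:R b1@12:L b2@15:R]
Beat 9 (R): throw ball4 h=5 -> lands@14:L; in-air after throw: [b3@10:L b5@11:R b1@12:L b4@14:L b2@15:R]
Beat 10 (L): throw ball3 h=6 -> lands@16:L; in-air after throw: [b5@11:R b1@12:L b4@14:L b2@15:R b3@16:L]
Beat 11 (R): throw ball5 h=6 -> lands@17:R; in-air after throw: [b1@12:L b4@14:L b2@15:R b3@16:L b5@17:R]
Beat 12 (L): throw ball1 h=1 -> lands@13:R; in-air after throw: [b1@13:R b4@14:L b2@15:R b3@16:L b5@17:R]
Ball 1: thrown@0 h=6 -> first land @6; rethrown@6 h=6 -> second land @12

Answer: 6 12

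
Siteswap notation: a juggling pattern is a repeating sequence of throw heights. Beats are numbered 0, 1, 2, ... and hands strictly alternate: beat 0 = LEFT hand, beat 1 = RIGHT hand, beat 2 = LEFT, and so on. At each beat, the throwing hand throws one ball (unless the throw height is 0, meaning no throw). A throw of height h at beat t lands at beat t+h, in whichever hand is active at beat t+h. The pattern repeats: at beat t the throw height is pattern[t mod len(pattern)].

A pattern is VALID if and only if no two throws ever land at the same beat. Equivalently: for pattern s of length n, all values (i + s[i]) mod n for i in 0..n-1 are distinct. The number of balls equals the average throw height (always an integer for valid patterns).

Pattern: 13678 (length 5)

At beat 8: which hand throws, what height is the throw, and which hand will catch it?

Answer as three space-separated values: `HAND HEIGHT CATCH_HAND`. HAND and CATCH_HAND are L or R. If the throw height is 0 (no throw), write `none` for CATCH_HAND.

Beat 8: 8 mod 2 = 0, so hand = L
Throw height = pattern[8 mod 5] = pattern[3] = 7
Lands at beat 8+7=15, 15 mod 2 = 1, so catch hand = R

Answer: L 7 R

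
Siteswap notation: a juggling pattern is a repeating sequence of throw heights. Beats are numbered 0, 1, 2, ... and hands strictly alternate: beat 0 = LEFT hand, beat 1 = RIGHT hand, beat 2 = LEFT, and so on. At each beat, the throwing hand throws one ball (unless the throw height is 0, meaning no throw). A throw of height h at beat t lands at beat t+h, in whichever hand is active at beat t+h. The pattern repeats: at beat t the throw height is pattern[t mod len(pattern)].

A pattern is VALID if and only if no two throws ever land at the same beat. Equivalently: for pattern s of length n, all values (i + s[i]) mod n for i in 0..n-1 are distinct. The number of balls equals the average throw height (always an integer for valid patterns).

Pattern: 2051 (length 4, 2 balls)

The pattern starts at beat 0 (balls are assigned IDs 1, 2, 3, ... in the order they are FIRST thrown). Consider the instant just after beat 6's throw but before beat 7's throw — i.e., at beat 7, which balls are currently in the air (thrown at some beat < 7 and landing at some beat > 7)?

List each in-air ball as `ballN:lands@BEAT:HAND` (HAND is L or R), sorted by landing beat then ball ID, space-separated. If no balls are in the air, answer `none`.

Answer: ball2:lands@11:R

Derivation:
Beat 0 (L): throw ball1 h=2 -> lands@2:L; in-air after throw: [b1@2:L]
Beat 2 (L): throw ball1 h=5 -> lands@7:R; in-air after throw: [b1@7:R]
Beat 3 (R): throw ball2 h=1 -> lands@4:L; in-air after throw: [b2@4:L b1@7:R]
Beat 4 (L): throw ball2 h=2 -> lands@6:L; in-air after throw: [b2@6:L b1@7:R]
Beat 6 (L): throw ball2 h=5 -> lands@11:R; in-air after throw: [b1@7:R b2@11:R]
Beat 7 (R): throw ball1 h=1 -> lands@8:L; in-air after throw: [b1@8:L b2@11:R]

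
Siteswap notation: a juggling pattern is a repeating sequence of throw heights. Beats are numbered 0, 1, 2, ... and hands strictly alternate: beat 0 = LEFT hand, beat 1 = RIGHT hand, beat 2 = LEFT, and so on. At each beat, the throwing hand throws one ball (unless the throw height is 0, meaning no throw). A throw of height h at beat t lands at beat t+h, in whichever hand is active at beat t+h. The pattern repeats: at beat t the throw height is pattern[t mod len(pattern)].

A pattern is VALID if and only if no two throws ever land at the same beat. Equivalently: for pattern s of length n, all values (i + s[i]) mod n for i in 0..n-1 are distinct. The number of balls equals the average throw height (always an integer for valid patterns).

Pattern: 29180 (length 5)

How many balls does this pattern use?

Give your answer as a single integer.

Pattern = [2, 9, 1, 8, 0], length n = 5
  position 0: throw height = 2, running sum = 2
  position 1: throw height = 9, running sum = 11
  position 2: throw height = 1, running sum = 12
  position 3: throw height = 8, running sum = 20
  position 4: throw height = 0, running sum = 20
Total sum = 20; balls = sum / n = 20 / 5 = 4

Answer: 4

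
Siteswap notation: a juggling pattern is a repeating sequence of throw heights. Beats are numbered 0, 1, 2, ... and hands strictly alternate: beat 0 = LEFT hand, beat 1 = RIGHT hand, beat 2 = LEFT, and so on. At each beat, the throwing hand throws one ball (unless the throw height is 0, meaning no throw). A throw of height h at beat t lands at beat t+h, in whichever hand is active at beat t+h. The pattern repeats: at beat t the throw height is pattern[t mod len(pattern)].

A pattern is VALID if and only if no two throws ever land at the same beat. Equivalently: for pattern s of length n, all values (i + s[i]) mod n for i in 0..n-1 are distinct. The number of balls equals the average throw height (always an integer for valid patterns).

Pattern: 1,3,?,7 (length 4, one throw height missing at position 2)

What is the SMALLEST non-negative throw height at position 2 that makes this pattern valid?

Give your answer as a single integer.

Answer: 1

Derivation:
i=0: (0 + 1) mod 4 = 1
i=1: (1 + 3) mod 4 = 0
i=2: s[i]=? (unknown)
i=3: (3 + 7) mod 4 = 2
Known residues: [0, 1, 2]; need a permutation of 0..3, so missing residue r = 3
Need (2 + s) mod 4 = 3; smallest s = (3 - 2) mod 4 = 1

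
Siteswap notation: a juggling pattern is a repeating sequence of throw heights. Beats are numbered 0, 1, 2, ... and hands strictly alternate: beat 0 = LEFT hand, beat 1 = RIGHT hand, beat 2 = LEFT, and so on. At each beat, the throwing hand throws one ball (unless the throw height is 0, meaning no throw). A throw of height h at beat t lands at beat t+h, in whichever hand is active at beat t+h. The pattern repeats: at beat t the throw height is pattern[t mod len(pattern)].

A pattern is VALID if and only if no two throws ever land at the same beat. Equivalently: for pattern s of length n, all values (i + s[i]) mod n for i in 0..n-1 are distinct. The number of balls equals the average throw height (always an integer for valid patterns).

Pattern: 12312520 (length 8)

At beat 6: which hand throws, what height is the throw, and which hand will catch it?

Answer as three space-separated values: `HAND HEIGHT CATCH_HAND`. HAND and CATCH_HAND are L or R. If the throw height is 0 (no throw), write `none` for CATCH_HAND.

Answer: L 2 L

Derivation:
Beat 6: 6 mod 2 = 0, so hand = L
Throw height = pattern[6 mod 8] = pattern[6] = 2
Lands at beat 6+2=8, 8 mod 2 = 0, so catch hand = L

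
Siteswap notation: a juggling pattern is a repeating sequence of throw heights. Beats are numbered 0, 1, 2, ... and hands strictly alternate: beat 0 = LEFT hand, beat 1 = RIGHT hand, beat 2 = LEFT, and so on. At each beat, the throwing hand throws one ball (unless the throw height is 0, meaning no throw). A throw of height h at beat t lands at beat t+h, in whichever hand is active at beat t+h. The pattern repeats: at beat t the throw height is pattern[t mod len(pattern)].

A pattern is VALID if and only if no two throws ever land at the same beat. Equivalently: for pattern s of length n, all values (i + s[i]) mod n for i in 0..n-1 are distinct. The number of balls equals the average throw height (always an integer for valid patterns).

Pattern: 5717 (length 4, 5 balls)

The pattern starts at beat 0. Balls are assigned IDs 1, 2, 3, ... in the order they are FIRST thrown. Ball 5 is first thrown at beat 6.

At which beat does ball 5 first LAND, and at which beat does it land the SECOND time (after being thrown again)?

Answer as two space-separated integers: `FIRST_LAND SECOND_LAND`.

Beat 0 (L): throw ball1 h=5 -> lands@5:R; in-air after throw: [b1@5:R]
Beat 1 (R): throw ball2 h=7 -> lands@8:L; in-air after throw: [b1@5:R b2@8:L]
Beat 2 (L): throw ball3 h=1 -> lands@3:R; in-air after throw: [b3@3:R b1@5:R b2@8:L]
Beat 3 (R): throw ball3 h=7 -> lands@10:L; in-air after throw: [b1@5:R b2@8:L b3@10:L]
Beat 4 (L): throw ball4 h=5 -> lands@9:R; in-air after throw: [b1@5:R b2@8:L b4@9:R b3@10:L]
Beat 5 (R): throw ball1 h=7 -> lands@12:L; in-air after throw: [b2@8:L b4@9:R b3@10:L b1@12:L]
Beat 6 (L): throw ball5 h=1 -> lands@7:R; in-air after throw: [b5@7:R b2@8:L b4@9:R b3@10:L b1@12:L]
Beat 7 (R): throw ball5 h=7 -> lands@14:L; in-air after throw: [b2@8:L b4@9:R b3@10:L b1@12:L b5@14:L]
Beat 8 (L): throw ball2 h=5 -> lands@13:R; in-air after throw: [b4@9:R b3@10:L b1@12:L b2@13:R b5@14:L]
Beat 9 (R): throw ball4 h=7 -> lands@16:L; in-air after throw: [b3@10:L b1@12:L b2@13:R b5@14:L b4@16:L]
Beat 10 (L): throw ball3 h=1 -> lands@11:R; in-air after throw: [b3@11:R b1@12:L b2@13:R b5@14:L b4@16:L]
Beat 11 (R): throw ball3 h=7 -> lands@18:L; in-air after throw: [b1@12:L b2@13:R b5@14:L b4@16:L b3@18:L]
Beat 12 (L): throw ball1 h=5 -> lands@17:R; in-air after throw: [b2@13:R b5@14:L b4@16:L b1@17:R b3@18:L]
Beat 13 (R): throw ball2 h=7 -> lands@20:L; in-air after throw: [b5@14:L b4@16:L b1@17:R b3@18:L b2@20:L]
Beat 14 (L): throw ball5 h=1 -> lands@15:R; in-air after throw: [b5@15:R b4@16:L b1@17:R b3@18:L b2@20:L]
Ball 5: thrown@6 h=1 -> first land @7; rethrown@7 h=7 -> second land @14

Answer: 7 14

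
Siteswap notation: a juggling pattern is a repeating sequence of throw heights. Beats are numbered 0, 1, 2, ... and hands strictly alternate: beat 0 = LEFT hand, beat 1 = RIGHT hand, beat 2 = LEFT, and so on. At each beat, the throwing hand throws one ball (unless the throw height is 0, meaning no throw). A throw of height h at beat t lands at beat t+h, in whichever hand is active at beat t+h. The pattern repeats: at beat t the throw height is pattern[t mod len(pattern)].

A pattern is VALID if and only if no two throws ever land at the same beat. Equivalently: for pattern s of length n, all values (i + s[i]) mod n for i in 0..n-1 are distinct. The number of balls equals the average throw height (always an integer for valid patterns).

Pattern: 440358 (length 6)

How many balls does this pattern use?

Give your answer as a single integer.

Answer: 4

Derivation:
Pattern = [4, 4, 0, 3, 5, 8], length n = 6
  position 0: throw height = 4, running sum = 4
  position 1: throw height = 4, running sum = 8
  position 2: throw height = 0, running sum = 8
  position 3: throw height = 3, running sum = 11
  position 4: throw height = 5, running sum = 16
  position 5: throw height = 8, running sum = 24
Total sum = 24; balls = sum / n = 24 / 6 = 4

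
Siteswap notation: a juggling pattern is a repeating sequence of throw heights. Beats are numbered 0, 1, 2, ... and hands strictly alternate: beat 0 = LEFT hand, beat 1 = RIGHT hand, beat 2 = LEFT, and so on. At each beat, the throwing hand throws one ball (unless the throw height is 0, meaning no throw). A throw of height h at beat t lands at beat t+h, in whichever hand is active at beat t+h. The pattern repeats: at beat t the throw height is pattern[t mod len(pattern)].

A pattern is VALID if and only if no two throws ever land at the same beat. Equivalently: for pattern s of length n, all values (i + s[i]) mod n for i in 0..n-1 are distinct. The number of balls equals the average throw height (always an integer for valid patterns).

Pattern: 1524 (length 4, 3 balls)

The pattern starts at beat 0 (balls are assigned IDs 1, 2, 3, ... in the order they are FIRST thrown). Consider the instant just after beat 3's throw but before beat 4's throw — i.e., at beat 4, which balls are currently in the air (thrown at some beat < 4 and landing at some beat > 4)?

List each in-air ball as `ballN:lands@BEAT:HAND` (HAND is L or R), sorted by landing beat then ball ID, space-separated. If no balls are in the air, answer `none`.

Beat 0 (L): throw ball1 h=1 -> lands@1:R; in-air after throw: [b1@1:R]
Beat 1 (R): throw ball1 h=5 -> lands@6:L; in-air after throw: [b1@6:L]
Beat 2 (L): throw ball2 h=2 -> lands@4:L; in-air after throw: [b2@4:L b1@6:L]
Beat 3 (R): throw ball3 h=4 -> lands@7:R; in-air after throw: [b2@4:L b1@6:L b3@7:R]
Beat 4 (L): throw ball2 h=1 -> lands@5:R; in-air after throw: [b2@5:R b1@6:L b3@7:R]

Answer: ball1:lands@6:L ball3:lands@7:R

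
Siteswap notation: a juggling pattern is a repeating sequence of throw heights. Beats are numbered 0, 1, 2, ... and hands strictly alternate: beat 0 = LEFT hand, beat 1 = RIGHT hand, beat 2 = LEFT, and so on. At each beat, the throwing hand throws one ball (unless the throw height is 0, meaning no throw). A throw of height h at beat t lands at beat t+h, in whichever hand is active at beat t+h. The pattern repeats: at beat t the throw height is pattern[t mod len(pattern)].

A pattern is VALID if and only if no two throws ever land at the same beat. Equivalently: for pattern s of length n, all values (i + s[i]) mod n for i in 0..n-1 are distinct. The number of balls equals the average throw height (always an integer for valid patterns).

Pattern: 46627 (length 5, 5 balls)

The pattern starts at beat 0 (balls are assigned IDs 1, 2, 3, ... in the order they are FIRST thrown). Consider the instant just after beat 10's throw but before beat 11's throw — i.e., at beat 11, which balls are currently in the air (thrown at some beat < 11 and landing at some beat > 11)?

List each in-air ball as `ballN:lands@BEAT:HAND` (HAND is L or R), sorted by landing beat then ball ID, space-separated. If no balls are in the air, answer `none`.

Answer: ball5:lands@12:L ball2:lands@13:R ball3:lands@14:L ball4:lands@16:L

Derivation:
Beat 0 (L): throw ball1 h=4 -> lands@4:L; in-air after throw: [b1@4:L]
Beat 1 (R): throw ball2 h=6 -> lands@7:R; in-air after throw: [b1@4:L b2@7:R]
Beat 2 (L): throw ball3 h=6 -> lands@8:L; in-air after throw: [b1@4:L b2@7:R b3@8:L]
Beat 3 (R): throw ball4 h=2 -> lands@5:R; in-air after throw: [b1@4:L b4@5:R b2@7:R b3@8:L]
Beat 4 (L): throw ball1 h=7 -> lands@11:R; in-air after throw: [b4@5:R b2@7:R b3@8:L b1@11:R]
Beat 5 (R): throw ball4 h=4 -> lands@9:R; in-air after throw: [b2@7:R b3@8:L b4@9:R b1@11:R]
Beat 6 (L): throw ball5 h=6 -> lands@12:L; in-air after throw: [b2@7:R b3@8:L b4@9:R b1@11:R b5@12:L]
Beat 7 (R): throw ball2 h=6 -> lands@13:R; in-air after throw: [b3@8:L b4@9:R b1@11:R b5@12:L b2@13:R]
Beat 8 (L): throw ball3 h=2 -> lands@10:L; in-air after throw: [b4@9:R b3@10:L b1@11:R b5@12:L b2@13:R]
Beat 9 (R): throw ball4 h=7 -> lands@16:L; in-air after throw: [b3@10:L b1@11:R b5@12:L b2@13:R b4@16:L]
Beat 10 (L): throw ball3 h=4 -> lands@14:L; in-air after throw: [b1@11:R b5@12:L b2@13:R b3@14:L b4@16:L]
Beat 11 (R): throw ball1 h=6 -> lands@17:R; in-air after throw: [b5@12:L b2@13:R b3@14:L b4@16:L b1@17:R]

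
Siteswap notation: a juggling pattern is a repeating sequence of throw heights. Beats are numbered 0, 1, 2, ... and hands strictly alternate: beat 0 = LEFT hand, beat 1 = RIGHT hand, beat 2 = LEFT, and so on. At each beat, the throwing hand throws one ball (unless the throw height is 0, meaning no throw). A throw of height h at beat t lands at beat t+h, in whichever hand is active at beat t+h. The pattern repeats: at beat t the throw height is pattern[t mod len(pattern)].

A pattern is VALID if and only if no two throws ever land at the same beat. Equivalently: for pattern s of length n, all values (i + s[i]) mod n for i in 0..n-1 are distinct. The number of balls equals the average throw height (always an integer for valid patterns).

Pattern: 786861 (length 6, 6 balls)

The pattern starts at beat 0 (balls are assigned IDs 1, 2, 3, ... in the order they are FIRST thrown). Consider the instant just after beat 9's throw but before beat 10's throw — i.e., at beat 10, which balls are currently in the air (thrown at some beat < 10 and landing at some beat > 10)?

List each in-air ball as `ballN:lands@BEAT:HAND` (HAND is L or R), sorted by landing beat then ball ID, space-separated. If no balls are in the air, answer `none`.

Answer: ball4:lands@11:R ball6:lands@13:R ball3:lands@14:L ball1:lands@15:R ball2:lands@17:R

Derivation:
Beat 0 (L): throw ball1 h=7 -> lands@7:R; in-air after throw: [b1@7:R]
Beat 1 (R): throw ball2 h=8 -> lands@9:R; in-air after throw: [b1@7:R b2@9:R]
Beat 2 (L): throw ball3 h=6 -> lands@8:L; in-air after throw: [b1@7:R b3@8:L b2@9:R]
Beat 3 (R): throw ball4 h=8 -> lands@11:R; in-air after throw: [b1@7:R b3@8:L b2@9:R b4@11:R]
Beat 4 (L): throw ball5 h=6 -> lands@10:L; in-air after throw: [b1@7:R b3@8:L b2@9:R b5@10:L b4@11:R]
Beat 5 (R): throw ball6 h=1 -> lands@6:L; in-air after throw: [b6@6:L b1@7:R b3@8:L b2@9:R b5@10:L b4@11:R]
Beat 6 (L): throw ball6 h=7 -> lands@13:R; in-air after throw: [b1@7:R b3@8:L b2@9:R b5@10:L b4@11:R b6@13:R]
Beat 7 (R): throw ball1 h=8 -> lands@15:R; in-air after throw: [b3@8:L b2@9:R b5@10:L b4@11:R b6@13:R b1@15:R]
Beat 8 (L): throw ball3 h=6 -> lands@14:L; in-air after throw: [b2@9:R b5@10:L b4@11:R b6@13:R b3@14:L b1@15:R]
Beat 9 (R): throw ball2 h=8 -> lands@17:R; in-air after throw: [b5@10:L b4@11:R b6@13:R b3@14:L b1@15:R b2@17:R]
Beat 10 (L): throw ball5 h=6 -> lands@16:L; in-air after throw: [b4@11:R b6@13:R b3@14:L b1@15:R b5@16:L b2@17:R]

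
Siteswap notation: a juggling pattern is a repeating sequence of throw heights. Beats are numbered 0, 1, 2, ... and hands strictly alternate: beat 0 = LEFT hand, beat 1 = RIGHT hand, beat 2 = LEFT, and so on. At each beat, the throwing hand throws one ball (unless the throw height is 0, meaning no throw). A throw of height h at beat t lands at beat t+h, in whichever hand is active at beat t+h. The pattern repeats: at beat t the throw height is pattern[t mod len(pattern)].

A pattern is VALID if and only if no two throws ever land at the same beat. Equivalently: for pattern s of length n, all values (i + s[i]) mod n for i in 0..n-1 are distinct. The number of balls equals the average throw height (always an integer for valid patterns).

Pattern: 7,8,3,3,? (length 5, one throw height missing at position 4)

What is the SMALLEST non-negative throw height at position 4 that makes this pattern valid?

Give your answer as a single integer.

i=0: (0 + 7) mod 5 = 2
i=1: (1 + 8) mod 5 = 4
i=2: (2 + 3) mod 5 = 0
i=3: (3 + 3) mod 5 = 1
i=4: s[i]=? (unknown)
Known residues: [0, 1, 2, 4]; need a permutation of 0..4, so missing residue r = 3
Need (4 + s) mod 5 = 3; smallest s = (3 - 4) mod 5 = 4

Answer: 4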